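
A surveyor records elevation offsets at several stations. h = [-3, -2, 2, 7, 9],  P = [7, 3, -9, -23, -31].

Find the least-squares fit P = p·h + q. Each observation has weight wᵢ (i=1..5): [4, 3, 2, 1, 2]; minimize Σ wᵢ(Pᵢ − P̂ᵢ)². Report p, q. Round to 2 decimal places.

p = -3.10, q = -2.66

Forming MᵀWM = [[267, 11]; [11, 12]] and MᵀWP = [-857, -66]ᵀ gives MᵀWM·[p, q]ᵀ = MᵀWP.
Δ = 267·12 − 11² = 3083.
p = ((-857)·12 − 11·(-66))/3083 = -9558/3083; q = (267·(-66) − 11·(-857))/3083 = -8195/3083.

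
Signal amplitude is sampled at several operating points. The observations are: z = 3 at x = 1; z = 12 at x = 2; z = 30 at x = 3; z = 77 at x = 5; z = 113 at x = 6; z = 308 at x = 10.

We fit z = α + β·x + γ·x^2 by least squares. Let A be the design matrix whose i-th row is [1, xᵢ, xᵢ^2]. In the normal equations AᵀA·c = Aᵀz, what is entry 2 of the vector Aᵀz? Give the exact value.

Entry 2 ↔ basis x, so (Aᵀz)_{2} = Σᵢ (x)·zᵢ = (1)·(3) + (2)·(12) + (3)·(30) + (5)·(77) + (6)·(113) + (10)·(308) = 4260.

4260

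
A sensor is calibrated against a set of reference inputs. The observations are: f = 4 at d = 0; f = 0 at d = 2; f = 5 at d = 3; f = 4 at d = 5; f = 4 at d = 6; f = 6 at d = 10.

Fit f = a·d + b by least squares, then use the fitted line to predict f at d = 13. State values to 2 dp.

f̂ = 6.57

The normal equations are: 174·a + 26·b = 119;  26·a + 6·b = 23.
det = 174·6 − 26² = 368.
a = (119·6 − 26·23)/368 = 29/92; b = (174·23 − 26·119)/368 = 227/92.
At d = 13: f̂ = (29/92)·(13) + (227/92)·(1) = 151/23.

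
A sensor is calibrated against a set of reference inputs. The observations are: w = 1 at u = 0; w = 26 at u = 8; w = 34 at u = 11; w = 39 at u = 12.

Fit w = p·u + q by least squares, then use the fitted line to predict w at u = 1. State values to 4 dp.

ŵ = 4.0845

With design matrix X, XᵀX = [[329, 31]; [31, 4]] and Xᵀw = [1050, 100]ᵀ.
Determinant 329·4 − 31² = 355.
p = (1050·4 − 31·100)/355 = 220/71; q = (329·100 − 31·1050)/355 = 70/71.
At u = 1: ŵ = (220/71)·(1) + (70/71)·(1) = 290/71.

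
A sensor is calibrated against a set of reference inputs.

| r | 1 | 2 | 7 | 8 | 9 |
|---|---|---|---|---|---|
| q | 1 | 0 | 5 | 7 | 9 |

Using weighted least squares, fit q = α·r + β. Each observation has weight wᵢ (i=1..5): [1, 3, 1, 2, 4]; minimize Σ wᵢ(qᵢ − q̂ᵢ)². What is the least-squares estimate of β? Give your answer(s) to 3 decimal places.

β = -1.824

Normal-equation sums: Σwᵢ·r·r = 514, Σwᵢ·r = 66, Σwᵢ·1 = 11.
Right-hand side: Σwᵢ·r·q = 472, Σwᵢ·q = 56.
Determinant 514·11 − 66² = 1298.
α = (472·11 − 66·56)/1298 = 68/59; β = (514·56 − 66·472)/1298 = -1184/649.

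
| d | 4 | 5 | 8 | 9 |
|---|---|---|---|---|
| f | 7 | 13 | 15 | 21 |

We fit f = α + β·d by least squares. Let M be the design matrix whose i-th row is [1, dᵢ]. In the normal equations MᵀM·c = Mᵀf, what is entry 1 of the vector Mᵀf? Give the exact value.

Entry 1 ↔ basis 1, so (Mᵀf)_{1} = Σᵢ fᵢ = (1)·(7) + (1)·(13) + (1)·(15) + (1)·(21) = 56.

56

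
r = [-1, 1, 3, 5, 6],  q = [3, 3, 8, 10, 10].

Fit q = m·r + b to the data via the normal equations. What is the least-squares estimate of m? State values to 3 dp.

m = 1.183

The normal equations are: 72·m + 14·b = 134;  14·m + 5·b = 34.
(Σr·r = 72, Σr = 14, Σ1 = 5, Σr·q = 134, Σq = 34.)
Δ = 72·5 − 14² = 164.
m = (134·5 − 14·34)/164 = 97/82; b = (72·34 − 14·134)/164 = 143/41.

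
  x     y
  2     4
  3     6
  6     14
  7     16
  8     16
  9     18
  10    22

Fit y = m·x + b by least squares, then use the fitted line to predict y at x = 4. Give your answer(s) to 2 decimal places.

Entries of AᵀA: Σx·x = 343, Σx = 45, Σ1 = 7.
Right-hand side: Σx·y = 732, Σy = 96.
AᵀA·[m, b]ᵀ = Aᵀy becomes [[343, 45]; [45, 7]]·[m, b]ᵀ = [732, 96]ᵀ.
Determinant 343·7 − 45² = 376.
m = (732·7 − 45·96)/376 = 201/94; b = (343·96 − 45·732)/376 = -3/94.
At x = 4: ŷ = (201/94)·(4) + (-3/94)·(1) = 801/94.

ŷ = 8.52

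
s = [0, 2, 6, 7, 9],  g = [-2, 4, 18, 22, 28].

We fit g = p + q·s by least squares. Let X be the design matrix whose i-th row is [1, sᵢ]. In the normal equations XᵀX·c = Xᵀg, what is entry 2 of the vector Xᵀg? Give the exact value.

Entry 2 ↔ basis s, so (Xᵀg)_{2} = Σᵢ (s)·gᵢ = (0)·(-2) + (2)·(4) + (6)·(18) + (7)·(22) + (9)·(28) = 522.

522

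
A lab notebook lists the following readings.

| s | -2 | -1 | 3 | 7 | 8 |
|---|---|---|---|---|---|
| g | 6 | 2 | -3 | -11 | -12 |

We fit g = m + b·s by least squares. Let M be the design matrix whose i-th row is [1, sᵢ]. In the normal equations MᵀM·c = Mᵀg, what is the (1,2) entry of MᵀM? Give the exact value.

Row 1 ↔ basis 1, column 2 ↔ basis s, so (MᵀM)_{1,2} = Σᵢ s = (1)·(-2) + (1)·(-1) + (1)·(3) + (1)·(7) + (1)·(8) = 15.

15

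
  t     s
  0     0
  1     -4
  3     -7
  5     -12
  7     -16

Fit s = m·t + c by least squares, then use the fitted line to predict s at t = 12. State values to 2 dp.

Setting ∂/∂m … = 0 gives: 84·m + 16·c = -197;  16·m + 5·c = -39.
det = 84·5 − 16² = 164.
m = ((-197)·5 − 16·(-39))/164 = -361/164; c = (84·(-39) − 16·(-197))/164 = -31/41.
At t = 12: ŝ = (-361/164)·(12) + (-31/41)·(1) = -1114/41.

ŝ = -27.17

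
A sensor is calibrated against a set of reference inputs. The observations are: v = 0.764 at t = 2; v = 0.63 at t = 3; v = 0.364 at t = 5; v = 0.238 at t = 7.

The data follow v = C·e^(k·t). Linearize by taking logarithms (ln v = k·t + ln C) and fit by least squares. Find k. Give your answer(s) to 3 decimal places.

Taking logs, ln v = k·t + ln C, so regress ln v on t.
XᵀX = [[87.0000, 17.0000]; [17.0000, 4]], rhs = [-17.0259, -3.1773]ᵀ  (here Σt = 17.0000, Σ(t)² = 87.0000, Σln v = -3.1773, Σt·ln v = -17.0259).
Solving (det = 59.0000): k = -0.23880, ln C = 0.22058.

k = -0.239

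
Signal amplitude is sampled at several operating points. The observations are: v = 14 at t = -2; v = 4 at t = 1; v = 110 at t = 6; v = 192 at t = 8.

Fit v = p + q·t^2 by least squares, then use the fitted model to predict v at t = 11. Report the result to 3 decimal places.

From the data, Σ1 = 4, Σt^2 = 105, Σt^2·t^2 = 5409.
And Σv = 320, Σt^2·v = 16308.
Normal equations: [[4, 105]; [105, 5409]]·[p, q]ᵀ = [320, 16308]ᵀ.
det = 4·5409 − 105² = 10611.
p = (320·5409 − 105·16308)/10611 = 2060/1179; q = (4·16308 − 105·320)/10611 = 10544/3537.
At t = 11: v̂ = (2060/1179)·(1) + (10544/3537)·(121) = 1282004/3537.

v̂ = 362.455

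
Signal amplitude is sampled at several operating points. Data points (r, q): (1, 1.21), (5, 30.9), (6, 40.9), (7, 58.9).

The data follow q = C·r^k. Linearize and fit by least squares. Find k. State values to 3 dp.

k = 1.989

Taking logs, ln q = k·ln r + ln C, so regress ln q on ln r.
Sums: Σln r = 5.3471, Σ(ln r)² = 9.5873, Σln q = 11.4083, Σln r·ln q = 20.1023.
Normal system: [[9.5873, 5.3471]; [5.3471, 4]]·[k, ln C]ᵀ = [20.1023, 11.4083]ᵀ.
Slope k = (n·Σln r·ln q − Σln r·Σln q)/(n·Σ(ln r)² − (Σln r)²) = (4·20.1023 − 5.3471·11.4083)/9.7575 = 1.98898; ln C = (Σln q − k·Σln r)/n = 0.19327.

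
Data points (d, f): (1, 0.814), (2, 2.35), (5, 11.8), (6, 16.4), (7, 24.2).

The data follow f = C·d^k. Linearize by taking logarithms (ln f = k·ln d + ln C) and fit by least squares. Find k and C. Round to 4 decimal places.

Taking logs, ln f = k·ln d + ln C, so regress ln f on ln d.
Σln d = 6.0403, Σ(ln d)² = 10.0677, Σln f = 9.1004, Σln d·ln f = 15.7769.
Equations: 10.0677·k + 6.0403·ln C = 15.7769;  6.0403·k + 5·ln C = 9.1004.
Solving (det = 13.8539): k = 1.72631, ln C = -0.26540, so C = exp(-0.26540) = 0.76690.

k = 1.7263, C = 0.7669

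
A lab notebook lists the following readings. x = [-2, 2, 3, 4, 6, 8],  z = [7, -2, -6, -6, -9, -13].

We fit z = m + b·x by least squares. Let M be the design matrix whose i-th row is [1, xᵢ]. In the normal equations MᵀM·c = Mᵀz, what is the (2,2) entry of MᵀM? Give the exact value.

133

Row 2 ↔ basis x, column 2 ↔ basis x, so (MᵀM)_{2,2} = Σᵢ (x)·(x) = (-2)·(-2) + (2)·(2) + (3)·(3) + (4)·(4) + (6)·(6) + (8)·(8) = 133.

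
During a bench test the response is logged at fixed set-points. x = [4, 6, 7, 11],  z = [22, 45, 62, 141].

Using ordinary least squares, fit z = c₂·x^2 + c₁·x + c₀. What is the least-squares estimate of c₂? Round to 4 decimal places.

Forming AᵀA = [[18594, 1954, 222]; [1954, 222, 28]; [222, 28, 4]] and Aᵀz = [22071, 2343, 270]ᵀ gives AᵀA·[c₂, c₁, c₀]ᵀ = Aᵀz.
Row-reducing yields c₂ = 1518/1549, c₁ = 7269/3098, c₀ = -5133/1549.

c₂ = 0.9800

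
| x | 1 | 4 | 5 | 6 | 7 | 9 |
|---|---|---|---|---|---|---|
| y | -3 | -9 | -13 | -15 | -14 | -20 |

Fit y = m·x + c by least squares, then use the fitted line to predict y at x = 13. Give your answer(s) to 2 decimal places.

Compute the Gram sums: Σx·x = 208, Σx = 32, Σ1 = 6.
And Σx·y = -472, Σy = -74.
det = 208·6 − 32² = 224.
m = ((-472)·6 − 32·(-74))/224 = -29/14; c = (208·(-74) − 32·(-472))/224 = -9/7.
At x = 13: ŷ = (-29/14)·(13) + (-9/7)·(1) = -395/14.

ŷ = -28.21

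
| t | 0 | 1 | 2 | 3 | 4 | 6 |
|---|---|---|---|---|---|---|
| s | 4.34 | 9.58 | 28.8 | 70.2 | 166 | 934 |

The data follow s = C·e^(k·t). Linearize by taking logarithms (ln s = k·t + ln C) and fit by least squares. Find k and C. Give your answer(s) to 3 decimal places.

k = 0.905, C = 4.346

Taking logs, ln s = k·t + ln C, so regress ln s on t.
XᵀX = [[66.0000, 16.0000]; [16.0000, 6]], rhs = [83.2193, 23.2907]ᵀ  (here Σt = 16.0000, Σ(t)² = 66.0000, Σln s = 23.2907, Σt·ln s = 83.2193).
Solving (det = 140.0000): k = 0.90474, ln C = 1.46915, so C = exp(1.46915) = 4.34552.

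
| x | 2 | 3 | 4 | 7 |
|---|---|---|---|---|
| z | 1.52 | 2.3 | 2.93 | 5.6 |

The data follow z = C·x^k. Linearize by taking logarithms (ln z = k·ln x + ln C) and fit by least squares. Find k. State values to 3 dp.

k = 1.034

With ln zᵢ as the transformed response and ln xᵢ as the regressor:
XᵀX = [[7.3958, 5.1240]; [5.1240, 4]], rhs = [6.0479, 4.0494]ᵀ  (here Σln x = 5.1240, Σ(ln x)² = 7.3958, Σln z = 4.0494, Σln x·ln z = 6.0479).
Δ = 7.3958·4 − (5.1240)² = 3.3281; k = (6.0479·4 − 5.1240·4.0494)/3.3281 = 1.03441, ln C = (7.3958·4.0494 − 5.1240·6.0479)/3.3281 = -0.31273.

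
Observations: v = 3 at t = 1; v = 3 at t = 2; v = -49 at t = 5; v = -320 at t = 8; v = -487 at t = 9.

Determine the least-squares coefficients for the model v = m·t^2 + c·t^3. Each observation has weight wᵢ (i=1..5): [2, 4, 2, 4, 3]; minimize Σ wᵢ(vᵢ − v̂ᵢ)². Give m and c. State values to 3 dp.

m = 3.065, c = -1.008

Setting ∂/∂m … = 0 gives: 37383·m + 314599·c = -202657;  314599·m + 2674407·c = -1732577.
(Σwᵢ·t^2·t^2 = 37383, Σwᵢ·t^2·t^3 = 314599, Σwᵢ·t^3·t^3 = 2674407, Σwᵢ·t^2·v = -202657, Σwᵢ·t^3·v = -1732577.)
Eliminating c: 2674407·(row 1) − 314599·(row 2) gives 1004826080·m = 2674407·(-202657) − 314599·(-1732577) = 3079692224, so m = 96240382/31400815.
Then c = ((-1732577) − 314599·(96240382/31400815))/2674407 = -31663639/31400815.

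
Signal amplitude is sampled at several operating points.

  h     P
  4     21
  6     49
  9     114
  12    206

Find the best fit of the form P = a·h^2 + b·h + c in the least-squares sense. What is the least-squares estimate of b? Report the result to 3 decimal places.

From the data, Σh^2·h^2 = 28849, Σh^2·h = 2737, Σh^2 = 277, Σh·h = 277, Σh = 31, Σ1 = 4.
Right-hand side: Σh^2·P = 40998, Σh·P = 3876, ΣP = 390.
MᵀM·[a, b, c]ᵀ = MᵀP becomes [[28849, 2737, 277]; [2737, 277, 31]; [277, 31, 4]]·[a, b, c]ᵀ = [40998, 3876, 390]ᵀ.
Inverting the 3×3 Gram matrix, [a, b, c]ᵀ = [2305/1524, -1627/1524, 263/254]ᵀ.

b = -1.068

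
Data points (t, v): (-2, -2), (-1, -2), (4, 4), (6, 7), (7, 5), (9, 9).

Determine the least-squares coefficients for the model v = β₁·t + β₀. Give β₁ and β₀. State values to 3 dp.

β₁ = 1.007, β₀ = -0.359

Normal-equation sums: Σt·t = 187, Σt = 23, Σ1 = 6.
Right-hand side: Σt·v = 180, Σv = 21.
Normal equations: [[187, 23]; [23, 6]]·[β₁, β₀]ᵀ = [180, 21]ᵀ.
Eliminating β₀: 6·(row 1) − 23·(row 2) gives 593·β₁ = 6·180 − 23·21 = 597, so β₁ = 597/593.
Then β₀ = (21 − 23·(597/593))/6 = -213/593.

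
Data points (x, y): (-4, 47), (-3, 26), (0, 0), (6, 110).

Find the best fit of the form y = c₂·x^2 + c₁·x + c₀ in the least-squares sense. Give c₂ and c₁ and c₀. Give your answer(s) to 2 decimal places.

c₂ = 3.01, c₁ = 0.29, c₀ = -0.05

Compute the Gram sums: Σx^2·x^2 = 1633, Σx^2·x = 125, Σx^2 = 61, Σx·x = 61, Σx = -1, Σ1 = 4.
And Σx^2·y = 4946, Σx·y = 394, Σy = 183.
So AᵀA·[c₂, c₁, c₀]ᵀ = Aᵀy: [[1633, 125, 61]; [125, 61, -1]; [61, -1, 4]]·[c₂, c₁, c₀]ᵀ = [4946, 394, 183]ᵀ.
Inverting the 3×3 Gram matrix, [c₂, c₁, c₀]ᵀ = [46171/15348, 4507/15348, -135/2558]ᵀ.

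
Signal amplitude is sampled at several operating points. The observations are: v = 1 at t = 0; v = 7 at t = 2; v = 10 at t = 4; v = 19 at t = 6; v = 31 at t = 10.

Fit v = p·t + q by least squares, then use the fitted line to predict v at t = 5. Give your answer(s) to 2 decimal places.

With design matrix A, AᵀA = [[156, 22]; [22, 5]] and Aᵀv = [478, 68]ᵀ.
Eliminating q: 5·(row 1) − 22·(row 2) gives 296·p = 5·478 − 22·68 = 894, so p = 447/148.
Then q = (68 − 22·(447/148))/5 = 23/74.
At t = 5: v̂ = (447/148)·(5) + (23/74)·(1) = 2281/148.

v̂ = 15.41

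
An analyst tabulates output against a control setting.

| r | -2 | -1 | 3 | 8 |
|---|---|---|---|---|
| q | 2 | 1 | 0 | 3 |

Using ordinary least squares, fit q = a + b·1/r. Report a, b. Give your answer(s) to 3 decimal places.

With design matrix M, MᵀM = [[4, -25/24]; [-25/24, 793/576]] and Mᵀq = [6, -13/8]ᵀ.
det = 4·(793/576) − (-25/24)² = 283/64.
a = (6·(793/576) − (-25/24)·(-13/8))/(283/64) = 1261/849; b = (4·(-13/8) − (-25/24)·6)/(283/64) = -16/283.

a = 1.485, b = -0.057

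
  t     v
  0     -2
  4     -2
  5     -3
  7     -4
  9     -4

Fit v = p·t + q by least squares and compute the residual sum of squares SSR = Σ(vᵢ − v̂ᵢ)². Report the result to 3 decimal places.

The normal equations are: 171·p + 25·q = -87;  25·p + 5·q = -15.
Eliminating q: 5·(row 1) − 25·(row 2) gives 230·p = 5·(-87) − 25·(-15) = -60, so p = -6/23.
Then q = ((-15) − 25·(-6/23))/5 = -39/23.
Residuals: -7/23, 17/23, 0, -11/23, 1/23; SSR = 20/23.

SSR = 0.870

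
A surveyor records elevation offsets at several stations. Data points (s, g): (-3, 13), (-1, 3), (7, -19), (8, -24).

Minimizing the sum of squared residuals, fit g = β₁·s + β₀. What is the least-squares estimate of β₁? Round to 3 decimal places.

β₁ = -3.156

Compute the Gram sums: Σs·s = 123, Σs = 11, Σ1 = 4.
Moment sums: Σs·g = -367, Σg = -27.
MᵀM·[β₁, β₀]ᵀ = Mᵀg becomes [[123, 11]; [11, 4]]·[β₁, β₀]ᵀ = [-367, -27]ᵀ.
Δ = 123·4 − 11² = 371.
β₁ = ((-367)·4 − 11·(-27))/371 = -1171/371; β₀ = (123·(-27) − 11·(-367))/371 = 716/371.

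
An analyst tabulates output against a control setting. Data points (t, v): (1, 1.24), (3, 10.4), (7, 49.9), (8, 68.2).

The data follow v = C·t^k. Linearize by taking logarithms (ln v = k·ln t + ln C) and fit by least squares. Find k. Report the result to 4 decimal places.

Linearized form: ln v = k·ln t + ln C. From the 4 transformed points,
Σln t = 5.1240, Σ(ln t)² = 9.3176, Σln v = 10.6894, Σln t·ln v = 18.9616.
Equations: 9.3176·k + 5.1240·ln C = 18.9616;  5.1240·k + 4·ln C = 10.6894.
Solving (det = 11.0154): k = 1.91319, ln C = 0.22157.

k = 1.9132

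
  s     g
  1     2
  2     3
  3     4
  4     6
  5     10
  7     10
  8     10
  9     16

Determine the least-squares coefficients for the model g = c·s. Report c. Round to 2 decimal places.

c = 1.56

Compute the Gram sums: Σs·s = 249.
For Aᵀg: Σs·g = 388.
So AᵀA·[c]ᵀ = Aᵀg: [[249]]·[c]ᵀ = [388]ᵀ.
c = 388/249 = 1.55823.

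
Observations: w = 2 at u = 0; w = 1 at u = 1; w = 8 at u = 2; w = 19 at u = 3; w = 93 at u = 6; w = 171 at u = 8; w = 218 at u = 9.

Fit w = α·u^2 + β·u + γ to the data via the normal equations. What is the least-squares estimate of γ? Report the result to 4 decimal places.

Compute the Gram sums: Σu^2·u^2 = 12051, Σu^2·u = 1493, Σu^2 = 195, Σu·u = 195, Σu = 29, Σ1 = 7.
For Aᵀw: Σu^2·w = 32154, Σu·w = 3962, Σw = 512.
So AᵀA·[α, β, γ]ᵀ = Aᵀw: [[12051, 1493, 195]; [1493, 195, 29]; [195, 29, 7]]·[α, β, γ]ᵀ = [32154, 3962, 512]ᵀ.
Solving the 3×3 system (Gaussian elimination) gives α = 17069/5698, β = -732/259, γ = 7991/5698.

γ = 1.4024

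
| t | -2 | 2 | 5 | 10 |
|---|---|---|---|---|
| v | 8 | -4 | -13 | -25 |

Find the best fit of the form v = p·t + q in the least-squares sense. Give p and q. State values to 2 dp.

AᵀA·[p, q]ᵀ = Aᵀv reads: 133·p + 15·q = -339;  15·p + 4·q = -34.
Eliminating q: 4·(row 1) − 15·(row 2) gives 307·p = 4·(-339) − 15·(-34) = -846, so p = -846/307.
Then q = ((-34) − 15·(-846/307))/4 = 563/307.

p = -2.76, q = 1.83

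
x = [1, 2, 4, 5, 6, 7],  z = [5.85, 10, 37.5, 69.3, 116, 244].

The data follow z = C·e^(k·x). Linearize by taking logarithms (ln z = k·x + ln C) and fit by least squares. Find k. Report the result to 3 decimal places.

k = 0.620

With ln zᵢ as the transformed response and xᵢ as the regressor:
Σx = 25.0000, Σ(x)² = 131.0000, Σln z = 22.1826, Σx·ln z = 109.0629.
Equations: 131.0000·k + 25.0000·ln C = 109.0629;  25.0000·k + 6·ln C = 22.1826.
Δ = 131.0000·6 − (25.0000)² = 161.0000; k = (109.0629·6 − 25.0000·22.1826)/161.0000 = 0.61996, ln C = (131.0000·22.1826 − 25.0000·109.0629)/161.0000 = 1.11394.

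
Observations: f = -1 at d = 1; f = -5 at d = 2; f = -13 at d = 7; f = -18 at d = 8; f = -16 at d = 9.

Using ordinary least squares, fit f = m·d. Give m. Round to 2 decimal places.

m = -1.96

Entries of XᵀX: Σd·d = 199.
And Σd·f = -390.
Normal equations: [[199]]·[m]ᵀ = [-390]ᵀ.
Hence m = -390 / 199 ≈ -1.9598.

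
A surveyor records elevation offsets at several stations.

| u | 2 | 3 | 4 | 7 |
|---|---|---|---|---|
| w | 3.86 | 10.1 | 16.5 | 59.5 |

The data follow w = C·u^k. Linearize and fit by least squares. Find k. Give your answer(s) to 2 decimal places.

k = 2.16

With ln wᵢ as the transformed response and ln uᵢ as the regressor:
AᵀA = [[7.3958, 5.1240]; [5.1240, 4]], rhs = [15.3140, 10.5525]ᵀ  (here Σln u = 5.1240, Σ(ln u)² = 7.3958, Σln w = 10.5525, Σln u·ln w = 15.3140).
Δ = 7.3958·4 − (5.1240)² = 3.3281; k = (15.3140·4 − 5.1240·10.5525)/3.3281 = 2.15895, ln C = (7.3958·10.5525 − 5.1240·15.3140)/3.3281 = -0.12746.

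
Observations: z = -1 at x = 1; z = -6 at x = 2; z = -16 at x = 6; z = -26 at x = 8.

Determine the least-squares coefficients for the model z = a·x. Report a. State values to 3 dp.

a = -3.019

Entries of MᵀM: Σx·x = 105.
Right-hand side: Σx·z = -317.
So MᵀM·[a]ᵀ = Mᵀz: [[105]]·[a]ᵀ = [-317]ᵀ.
Hence a = -317 / 105 ≈ -3.01905.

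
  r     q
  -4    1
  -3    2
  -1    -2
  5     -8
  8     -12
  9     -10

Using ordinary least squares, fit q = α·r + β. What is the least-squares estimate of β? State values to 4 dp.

XᵀX·[α, β]ᵀ = Xᵀq reads: 196·α + 14·β = -234;  14·α + 6·β = -29.
(Σr·r = 196, Σr = 14, Σ1 = 6, Σr·q = -234, Σq = -29.)
det = 196·6 − 14² = 980.
α = ((-234)·6 − 14·(-29))/980 = -499/490; β = (196·(-29) − 14·(-234))/980 = -86/35.

β = -2.4571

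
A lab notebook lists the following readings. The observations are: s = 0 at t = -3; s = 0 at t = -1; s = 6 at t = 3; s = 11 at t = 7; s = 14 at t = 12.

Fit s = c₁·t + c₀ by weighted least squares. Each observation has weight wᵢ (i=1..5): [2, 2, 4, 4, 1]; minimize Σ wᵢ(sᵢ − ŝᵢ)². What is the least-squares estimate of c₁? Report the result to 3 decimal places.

With design matrix A, AᵀWA = [[396, 44]; [44, 13]] and AᵀWs = [548, 82]ᵀ.
Determinant 396·13 − 44² = 3212.
c₁ = (548·13 − 44·82)/3212 = 879/803; c₀ = (396·82 − 44·548)/3212 = 190/73.

c₁ = 1.095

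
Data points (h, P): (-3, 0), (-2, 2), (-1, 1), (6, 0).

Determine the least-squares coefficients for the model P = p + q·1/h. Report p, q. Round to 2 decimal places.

p = 0.30, q = -1.08

Setting ∂/∂p … = 0 gives: 4·p + (-5/3)·q = 3;  (-5/3)·p + (25/18)·q = -2.
Eliminating q: (25/18)·(row 1) − (-5/3)·(row 2) gives (25/9)·p = (25/18)·3 − (-5/3)·(-2) = 5/6, so p = 3/10.
Then q = ((-2) − (-5/3)·(3/10))/(25/18) = -27/25.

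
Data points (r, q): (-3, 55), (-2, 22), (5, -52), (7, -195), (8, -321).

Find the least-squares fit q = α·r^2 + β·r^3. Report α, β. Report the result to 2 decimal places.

α = 3.05, β = -1.01

The normal equations are: 7219·α + 52425·β = -30816;  52425·α + 396211·β = -239398.
Δ = 7219·396211 − 52425² = 111866584.
α = ((-30816)·396211 − 52425·(-239398))/111866584 = 170400987/55933292; β = (7219·(-239398) − 52425·(-30816))/111866584 = -56342681/55933292.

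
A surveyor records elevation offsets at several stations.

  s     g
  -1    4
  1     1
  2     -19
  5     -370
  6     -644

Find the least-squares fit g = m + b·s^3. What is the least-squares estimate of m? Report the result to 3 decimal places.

The normal equations are: 5·m + 349·b = -1028;  349·m + 62347·b = -185509.
(Σ1 = 5, Σs^3 = 349, Σs^3·s^3 = 62347, Σg = -1028, Σs^3·g = -185509.)
Determinant 5·62347 − 349² = 189934.
m = ((-1028)·62347 − 349·(-185509))/189934 = 649925/189934; b = (5·(-185509) − 349·(-1028))/189934 = -568773/189934.

m = 3.422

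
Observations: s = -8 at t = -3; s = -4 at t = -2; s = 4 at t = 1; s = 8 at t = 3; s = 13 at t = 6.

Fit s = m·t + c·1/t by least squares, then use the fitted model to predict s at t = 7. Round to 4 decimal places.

Sums needed: Σt·t = 59, Σt·1/t = 5, Σ1/t·1/t = 3/2.
Moment sums: Σt·s = 138, Σ1/t·s = 27/2.
So AᵀA·[m, c]ᵀ = Aᵀs: [[59, 5]; [5, 3/2]]·[m, c]ᵀ = [138, 27/2]ᵀ.
Eliminating c: (3/2)·(row 1) − 5·(row 2) gives (127/2)·m = (3/2)·138 − 5·(27/2) = 279/2, so m = 279/127.
Then c = ((27/2) − 5·(279/127))/(3/2) = 213/127.
At t = 7: ŝ = (279/127)·(7) + (213/127)·(1/7) = 13884/889.

ŝ = 15.6175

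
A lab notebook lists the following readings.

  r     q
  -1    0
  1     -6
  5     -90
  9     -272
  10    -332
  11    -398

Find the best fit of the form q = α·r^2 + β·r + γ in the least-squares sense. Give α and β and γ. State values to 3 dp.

Entries of MᵀM: Σr^2·r^2 = 31829, Σr^2·r = 3185, Σr^2 = 329, Σr·r = 329, Σr = 35, Σ1 = 6.
For Mᵀq: Σr^2·q = -105646, Σr·q = -10602, Σq = -1098.
Normal equations: [[31829, 3185, 329]; [3185, 329, 35]; [329, 35, 6]]·[α, β, γ]ᵀ = [-105646, -10602, -1098]ᵀ.
Inverting the 3×3 Gram matrix, [α, β, γ]ᵀ = [-77057/25494, -75757/25494, 43/607]ᵀ.

α = -3.023, β = -2.972, γ = 0.071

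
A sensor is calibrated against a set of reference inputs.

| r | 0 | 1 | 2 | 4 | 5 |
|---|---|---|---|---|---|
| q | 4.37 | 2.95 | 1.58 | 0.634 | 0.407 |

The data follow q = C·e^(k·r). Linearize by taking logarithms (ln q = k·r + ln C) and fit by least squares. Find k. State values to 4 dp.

k = -0.4828

With ln qᵢ as the transformed response and rᵢ as the regressor:
Σr = 12.0000, Σ(r)² = 46.0000, Σln q = 1.6593, Σr·ln q = -4.3209.
Normal system: [[46.0000, 12.0000]; [12.0000, 5]]·[k, ln C]ᵀ = [-4.3209, 1.6593]ᵀ.
Solving (det = 86.0000): k = -0.48275, ln C = 1.49047.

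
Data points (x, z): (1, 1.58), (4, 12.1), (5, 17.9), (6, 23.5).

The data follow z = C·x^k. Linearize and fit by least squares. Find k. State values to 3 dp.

k = 1.502

Linearized form: ln z = k·ln x + ln C. From the 4 transformed points,
Σln x = 4.7875, Σ(ln x)² = 7.7225, Σln z = 8.9924, Σln x·ln z = 13.7558.
Equations: 7.7225·k + 4.7875·ln C = 13.7558;  4.7875·k + 4·ln C = 8.9924.
Δ = 7.7225·4 − (4.7875)² = 7.9699; k = (13.7558·4 − 4.7875·8.9924)/7.9699 = 1.50215, ln C = (7.7225·8.9924 − 4.7875·13.7558)/7.9699 = 0.45022.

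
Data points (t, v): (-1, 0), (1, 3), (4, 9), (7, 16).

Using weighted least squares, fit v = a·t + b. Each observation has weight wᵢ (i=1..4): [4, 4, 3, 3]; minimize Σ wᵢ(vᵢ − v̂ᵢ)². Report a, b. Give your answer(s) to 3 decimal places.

a = 2.004, b = 1.491

The normal system XᵀWX·[a, b]ᵀ = XᵀWv is [[203, 33]; [33, 14]]·[a, b]ᵀ = [456, 87]ᵀ.
Δ = 203·14 − 33² = 1753.
a = (456·14 − 33·87)/1753 = 3513/1753; b = (203·87 − 33·456)/1753 = 2613/1753.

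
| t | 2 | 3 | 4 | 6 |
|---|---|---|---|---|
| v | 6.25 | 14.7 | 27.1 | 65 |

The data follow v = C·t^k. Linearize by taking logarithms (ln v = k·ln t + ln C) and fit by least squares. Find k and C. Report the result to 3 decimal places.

k = 2.131, C = 1.420

Taking logs, ln v = k·ln t + ln C, so regress ln v on ln t.
AᵀA = [[6.8196, 4.9698]; [4.9698, 4]], rhs = [16.2768, 11.9943]ᵀ  (here Σln t = 4.9698, Σ(ln t)² = 6.8196, Σln v = 11.9943, Σln t·ln v = 16.2768).
Solving (det = 2.5794): k = 2.13126, ln C = 0.35060, so C = exp(0.35060) = 1.41991.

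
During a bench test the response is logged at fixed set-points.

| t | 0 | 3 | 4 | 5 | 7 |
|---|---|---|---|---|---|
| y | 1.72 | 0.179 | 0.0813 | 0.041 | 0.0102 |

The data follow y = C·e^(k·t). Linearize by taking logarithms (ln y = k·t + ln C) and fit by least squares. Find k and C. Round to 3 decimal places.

k = -0.735, C = 1.647

Taking logs, ln y = k·t + ln C, so regress ln y on t.
Over the data: Σt = 19.0000, Σ(t)² = 99.0000, Σln y = -11.4672, Σt·ln y = -63.2680.
Normal system: [[99.0000, 19.0000]; [19.0000, 5]]·[k, ln C]ᵀ = [-63.2680, -11.4672]ᵀ.
Slope k = (n·Σt·ln y − Σt·Σln y)/(n·Σ(t)² − (Σt)²) = (5·-63.2680 − 19.0000·-11.4672)/134.0000 = -0.73480; ln C = (Σln y − k·Σt)/n = 0.49880, so C = exp(0.49880) = 1.64675.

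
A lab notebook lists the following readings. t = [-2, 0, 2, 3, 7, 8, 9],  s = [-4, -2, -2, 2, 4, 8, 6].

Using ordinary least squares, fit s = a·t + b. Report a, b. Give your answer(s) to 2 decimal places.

a = 1.03, b = -2.25

Setting ∂/∂a … = 0 gives: 211·a + 27·b = 156;  27·a + 7·b = 12.
(Σt·t = 211, Σt = 27, Σ1 = 7, Σt·s = 156, Σs = 12.)
Eliminating b: 7·(row 1) − 27·(row 2) gives 748·a = 7·156 − 27·12 = 768, so a = 192/187.
Then b = (12 − 27·(192/187))/7 = -420/187.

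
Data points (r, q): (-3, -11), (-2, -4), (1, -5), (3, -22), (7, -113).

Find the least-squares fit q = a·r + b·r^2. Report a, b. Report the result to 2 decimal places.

a = -2.07, b = -2.00

The normal equations are: 72·a + 336·b = -821;  336·a + 2580·b = -5855.
Eliminating b: 2580·(row 1) − 336·(row 2) gives 72864·a = 2580·(-821) − 336·(-5855) = -150900, so a = -12575/6072.
Then b = ((-5855) − 336·(-12575/6072))/2580 = -6071/3036.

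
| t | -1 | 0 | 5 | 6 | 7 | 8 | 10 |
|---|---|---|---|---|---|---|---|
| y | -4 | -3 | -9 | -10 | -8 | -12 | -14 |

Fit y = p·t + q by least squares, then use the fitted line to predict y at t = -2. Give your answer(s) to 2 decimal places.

ŷ = -2.06

MᵀM·[p, q]ᵀ = Mᵀy reads: 275·p + 35·q = -393;  35·p + 7·q = -60.
(Σt·t = 275, Σt = 35, Σ1 = 7, Σt·y = -393, Σy = -60.)
det = 275·7 − 35² = 700.
p = ((-393)·7 − 35·(-60))/700 = -93/100; q = (275·(-60) − 35·(-393))/700 = -549/140.
At t = -2: ŷ = (-93/100)·(-2) + (-549/140)·(1) = -1443/700.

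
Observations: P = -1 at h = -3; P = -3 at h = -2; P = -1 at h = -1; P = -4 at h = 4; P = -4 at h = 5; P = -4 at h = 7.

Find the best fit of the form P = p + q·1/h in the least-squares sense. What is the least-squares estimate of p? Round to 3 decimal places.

Entries of AᵀA: Σ1 = 6, Σ1/h = -521/420, Σ1/h·1/h = 261781/176400.
And ΣP = -17, Σ1/h·P = 97/210.
AᵀA·[p, q]ᵀ = AᵀP becomes [[6, -521/420]; [-521/420, 261781/176400]]·[p, q]ᵀ = [-17, 97/210]ᵀ.
Δ = 6·(261781/176400) − (-521/420)² = 259849/35280.
p = ((-17)·(261781/176400) − (-521/420)·(97/210))/(259849/35280) = -4349203/1299245; q = (6·(97/210) − (-521/420)·(-17))/(259849/35280) = -646212/259849.

p = -3.347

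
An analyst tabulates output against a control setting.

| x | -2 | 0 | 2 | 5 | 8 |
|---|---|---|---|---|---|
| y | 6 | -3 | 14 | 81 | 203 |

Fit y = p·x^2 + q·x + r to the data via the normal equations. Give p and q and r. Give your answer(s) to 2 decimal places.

p = 2.97, q = 1.87, r = -2.35

From the data, Σx^2·x^2 = 4753, Σx^2·x = 637, Σx^2 = 97, Σx·x = 97, Σx = 13, Σ1 = 5.
Right-hand side: Σx^2·y = 15097, Σx·y = 2045, Σy = 301.
Solving the 3×3 system (Gaussian elimination) gives p = 15517/5217, q = 263/141, r = -87/37.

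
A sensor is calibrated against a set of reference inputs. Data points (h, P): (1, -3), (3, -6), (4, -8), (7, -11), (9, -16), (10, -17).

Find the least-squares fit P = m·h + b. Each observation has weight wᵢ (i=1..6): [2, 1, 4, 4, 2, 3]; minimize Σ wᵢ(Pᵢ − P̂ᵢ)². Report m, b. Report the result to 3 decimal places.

Compute the Gram sums: Σwᵢ·h·h = 733, Σwᵢ·h = 97, Σwᵢ·1 = 16.
For AᵀWP: Σwᵢ·h·P = -1258, Σwᵢ·P = -171.
Normal equations: [[733, 97]; [97, 16]]·[m, b]ᵀ = [-1258, -171]ᵀ.
Δ = 733·16 − 97² = 2319.
m = ((-1258)·16 − 97·(-171))/2319 = -3541/2319; b = (733·(-171) − 97·(-1258))/2319 = -3317/2319.

m = -1.527, b = -1.430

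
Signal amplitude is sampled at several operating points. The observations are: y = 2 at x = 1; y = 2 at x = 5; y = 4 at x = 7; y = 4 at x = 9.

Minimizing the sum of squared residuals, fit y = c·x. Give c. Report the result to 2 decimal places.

c = 0.49

MᵀM·[c]ᵀ = Mᵀy reads: 156·c = 76.
c = 76/156 = 0.487179.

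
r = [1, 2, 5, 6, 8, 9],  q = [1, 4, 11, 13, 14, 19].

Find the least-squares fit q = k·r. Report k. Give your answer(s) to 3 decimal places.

k = 2.014

Forming XᵀX = [[211]] and Xᵀq = [425]ᵀ gives XᵀX·[k]ᵀ = Xᵀq.
k = 425/211 = 2.01422.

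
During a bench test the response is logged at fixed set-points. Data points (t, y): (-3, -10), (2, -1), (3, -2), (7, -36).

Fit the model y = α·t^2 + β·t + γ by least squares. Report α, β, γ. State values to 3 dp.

The normal system XᵀX·[α, β, γ]ᵀ = Xᵀy is [[2579, 351, 71]; [351, 71, 9]; [71, 9, 4]]·[α, β, γ]ᵀ = [-1876, -230, -49]ᵀ.
Solving the 3×3 system (Gaussian elimination) gives α = -5633/6070, β = 1381/1214, γ = 5046/3035.

α = -0.928, β = 1.138, γ = 1.663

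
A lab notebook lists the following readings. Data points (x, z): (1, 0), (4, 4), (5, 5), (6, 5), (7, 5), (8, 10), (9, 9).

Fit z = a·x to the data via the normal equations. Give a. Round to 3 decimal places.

a = 0.982

Entries of AᵀA: Σx·x = 272.
Moment sums: Σx·z = 267.
So AᵀA·[a]ᵀ = Aᵀz: [[272]]·[a]ᵀ = [267]ᵀ.
Hence a = 267 / 272 ≈ 0.981618.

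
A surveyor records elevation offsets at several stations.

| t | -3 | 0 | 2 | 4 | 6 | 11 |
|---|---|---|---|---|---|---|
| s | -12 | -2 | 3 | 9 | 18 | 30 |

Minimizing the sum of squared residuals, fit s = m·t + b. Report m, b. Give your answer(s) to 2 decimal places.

The normal equations are: 186·m + 20·b = 516;  20·m + 6·b = 46.
Eliminating b: 6·(row 1) − 20·(row 2) gives 716·m = 6·516 − 20·46 = 2176, so m = 544/179.
Then b = (46 − 20·(544/179))/6 = -441/179.

m = 3.04, b = -2.46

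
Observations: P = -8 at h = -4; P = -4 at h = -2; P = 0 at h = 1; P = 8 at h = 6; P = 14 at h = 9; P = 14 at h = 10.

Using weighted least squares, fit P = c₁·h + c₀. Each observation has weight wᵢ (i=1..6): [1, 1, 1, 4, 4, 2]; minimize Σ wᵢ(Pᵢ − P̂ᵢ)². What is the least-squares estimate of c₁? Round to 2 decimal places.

c₁ = 1.62

Compute the Gram sums: Σwᵢ·h·h = 689, Σwᵢ·h = 75, Σwᵢ·1 = 13.
And Σwᵢ·h·P = 1016, Σwᵢ·P = 104.
So XᵀWX·[c₁, c₀]ᵀ = XᵀWP: [[689, 75]; [75, 13]]·[c₁, c₀]ᵀ = [1016, 104]ᵀ.
Determinant 689·13 − 75² = 3332.
c₁ = (1016·13 − 75·104)/3332 = 1352/833; c₀ = (689·104 − 75·1016)/3332 = -1136/833.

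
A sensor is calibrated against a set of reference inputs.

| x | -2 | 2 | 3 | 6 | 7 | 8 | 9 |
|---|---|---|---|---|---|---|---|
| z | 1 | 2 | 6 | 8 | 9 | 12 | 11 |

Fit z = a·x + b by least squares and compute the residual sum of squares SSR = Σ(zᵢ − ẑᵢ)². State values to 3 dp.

Sums needed: Σx·x = 247, Σx = 33, Σ1 = 7.
For Aᵀz: Σx·z = 326, Σz = 49.
det = 247·7 − 33² = 640.
a = (326·7 − 33·49)/640 = 133/128; b = (247·49 − 33·326)/640 = 269/128.
Residuals: 125/128, -279/128, 25/32, -43/128, -3/8, 203/128, -29/64; SSR = 1189/128.

SSR = 9.289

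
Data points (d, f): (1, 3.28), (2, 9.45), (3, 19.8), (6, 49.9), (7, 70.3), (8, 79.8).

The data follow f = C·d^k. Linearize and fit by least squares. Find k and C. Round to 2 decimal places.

With ln fᵢ as the transformed response and ln dᵢ as the regressor:
XᵀX = [[13.0084, 7.6089]; [7.6089, 6]], rhs = [29.2252, 18.9619]ᵀ  (here Σln d = 7.6089, Σ(ln d)² = 13.0084, Σln f = 18.9619, Σln d·ln f = 29.2252).
Slope k = (n·Σln d·ln f − Σln d·Σln f)/(n·Σ(ln d)² − (Σln d)²) = (6·29.2252 − 7.6089·18.9619)/20.1558 = 1.54164; ln C = (Σln f − k·Σln d)/n = 1.20528, so C = exp(1.20528) = 3.33770.

k = 1.54, C = 3.34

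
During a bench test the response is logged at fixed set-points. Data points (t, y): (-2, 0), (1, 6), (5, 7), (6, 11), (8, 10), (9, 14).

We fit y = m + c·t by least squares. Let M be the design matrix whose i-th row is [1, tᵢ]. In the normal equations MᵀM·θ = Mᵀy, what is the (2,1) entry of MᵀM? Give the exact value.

27

Row 2 ↔ basis t, column 1 ↔ basis 1, so (MᵀM)_{2,1} = Σᵢ t = (-2)·(1) + (1)·(1) + (5)·(1) + (6)·(1) + (8)·(1) + (9)·(1) = 27.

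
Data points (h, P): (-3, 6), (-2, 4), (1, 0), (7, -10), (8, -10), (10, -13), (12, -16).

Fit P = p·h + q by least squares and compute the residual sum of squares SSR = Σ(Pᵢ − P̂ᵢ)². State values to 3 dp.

Forming MᵀM = [[371, 33]; [33, 7]] and MᵀP = [-498, -39]ᵀ gives MᵀM·[p, q]ᵀ = MᵀP.
Determinant 371·7 − 33² = 1508.
p = ((-498)·7 − 33·(-39))/1508 = -2199/1508; q = (371·(-39) − 33·(-498))/1508 = 1965/1508.
Residuals: 243/754, -331/1508, 9/58, -413/377, 547/1508, 421/1508, 295/1508; SSR = 2449/1508.

SSR = 1.624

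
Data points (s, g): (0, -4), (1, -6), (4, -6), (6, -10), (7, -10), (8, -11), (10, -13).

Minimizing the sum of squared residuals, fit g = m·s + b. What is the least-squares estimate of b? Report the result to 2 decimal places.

MᵀM·[m, b]ᵀ = Mᵀg reads: 266·m + 36·b = -378;  36·m + 7·b = -60.
Eliminating b: 7·(row 1) − 36·(row 2) gives 566·m = 7·(-378) − 36·(-60) = -486, so m = -243/283.
Then b = ((-60) − 36·(-243/283))/7 = -1176/283.

b = -4.16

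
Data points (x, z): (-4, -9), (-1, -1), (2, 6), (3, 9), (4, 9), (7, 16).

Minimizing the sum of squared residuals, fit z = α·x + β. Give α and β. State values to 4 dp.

With design matrix A, AᵀA = [[95, 11]; [11, 6]] and Aᵀz = [224, 30]ᵀ.
Determinant 95·6 − 11² = 449.
α = (224·6 − 11·30)/449 = 1014/449; β = (95·30 − 11·224)/449 = 386/449.

α = 2.2584, β = 0.8597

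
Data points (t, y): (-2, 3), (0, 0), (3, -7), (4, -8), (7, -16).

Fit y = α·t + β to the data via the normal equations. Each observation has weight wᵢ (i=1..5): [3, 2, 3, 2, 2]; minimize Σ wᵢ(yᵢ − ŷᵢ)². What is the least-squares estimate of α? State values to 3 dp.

Compute the Gram sums: Σwᵢ·t·t = 169, Σwᵢ·t = 25, Σwᵢ·1 = 12.
And Σwᵢ·t·y = -369, Σwᵢ·y = -60.
MᵀWM·[α, β]ᵀ = MᵀWy becomes [[169, 25]; [25, 12]]·[α, β]ᵀ = [-369, -60]ᵀ.
Δ = 169·12 − 25² = 1403.
α = ((-369)·12 − 25·(-60))/1403 = -48/23; β = (169·(-60) − 25·(-369))/1403 = -15/23.

α = -2.087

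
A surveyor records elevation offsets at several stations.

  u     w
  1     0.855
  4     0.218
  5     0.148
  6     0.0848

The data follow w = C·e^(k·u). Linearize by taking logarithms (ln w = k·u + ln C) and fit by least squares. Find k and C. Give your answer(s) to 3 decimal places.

Taking logs, ln w = k·u + ln C, so regress ln w on u.
Σu = 16.0000, Σ(u)² = 78.0000, Σln w = -6.0579, Σu·ln w = -30.6072.
Equations: 78.0000·k + 16.0000·ln C = -30.6072;  16.0000·k + 4·ln C = -6.0579.
Δ = 78.0000·4 − (16.0000)² = 56.0000; k = (-30.6072·4 − 16.0000·-6.0579)/56.0000 = -0.45539, ln C = (78.0000·-6.0579 − 16.0000·-30.6072)/56.0000 = 0.30709, so C = exp(0.30709) = 1.35947.

k = -0.455, C = 1.359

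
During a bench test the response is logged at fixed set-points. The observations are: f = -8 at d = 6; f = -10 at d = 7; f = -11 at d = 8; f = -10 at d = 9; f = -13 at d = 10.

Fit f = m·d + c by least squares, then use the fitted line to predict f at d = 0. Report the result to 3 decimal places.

f̂ = -2.400

Normal-equation sums: Σd·d = 330, Σd = 40, Σ1 = 5.
Right-hand side: Σd·f = -426, Σf = -52.
So MᵀM·[m, c]ᵀ = Mᵀf: [[330, 40]; [40, 5]]·[m, c]ᵀ = [-426, -52]ᵀ.
Eliminating c: 5·(row 1) − 40·(row 2) gives 50·m = 5·(-426) − 40·(-52) = -50, so m = -1.
Then c = ((-52) − 40·(-1))/5 = -12/5.
At d = 0: f̂ = (-1)·(0) + (-12/5)·(1) = -12/5.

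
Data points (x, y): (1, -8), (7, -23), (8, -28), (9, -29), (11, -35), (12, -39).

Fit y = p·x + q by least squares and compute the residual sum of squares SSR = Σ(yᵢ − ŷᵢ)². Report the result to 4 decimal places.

SSR = 4.1974

From the data, Σx·x = 460, Σx = 48, Σ1 = 6.
For Aᵀy: Σx·y = -1507, Σy = -162.
Normal equations: [[460, 48]; [48, 6]]·[p, q]ᵀ = [-1507, -162]ᵀ.
Δ = 460·6 − 48² = 456.
p = ((-1507)·6 − 48·(-162))/456 = -211/76; q = (460·(-162) − 48·(-1507))/456 = -91/19.
Residuals: -33/76, 93/76, -1, 59/76, 25/76, -17/19; SSR = 319/76.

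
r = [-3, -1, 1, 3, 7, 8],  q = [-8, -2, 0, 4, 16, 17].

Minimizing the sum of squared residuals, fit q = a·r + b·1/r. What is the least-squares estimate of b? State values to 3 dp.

Entries of XᵀX: Σr·r = 133, Σr·1/r = 6, Σ1/r·1/r = 63737/28224.
And Σr·q = 286, Σ1/r·q = 583/56.
Δ = 133·(63737/28224) − 6² = 1065851/4032.
a = (286·(63737/28224) − 6·(583/56))/(1065851/4032) = 16465790/7460957; b = (133·(583/56) − 6·286)/(1065851/4032) = -1336104/1065851.

b = -1.254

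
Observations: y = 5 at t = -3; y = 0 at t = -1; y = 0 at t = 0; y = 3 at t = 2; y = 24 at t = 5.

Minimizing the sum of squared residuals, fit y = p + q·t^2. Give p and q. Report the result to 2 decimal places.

Entries of AᵀA: Σ1 = 5, Σt^2 = 39, Σt^2·t^2 = 723.
For Aᵀy: Σy = 32, Σt^2·y = 657.
Normal equations: [[5, 39]; [39, 723]]·[p, q]ᵀ = [32, 657]ᵀ.
Δ = 5·723 − 39² = 2094.
p = (32·723 − 39·657)/2094 = -829/698; q = (5·657 − 39·32)/2094 = 679/698.

p = -1.19, q = 0.97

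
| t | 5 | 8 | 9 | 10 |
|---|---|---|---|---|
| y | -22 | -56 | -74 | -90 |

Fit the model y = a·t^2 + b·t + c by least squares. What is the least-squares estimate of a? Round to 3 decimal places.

Entries of XᵀX: Σt^2·t^2 = 21282, Σt^2·t = 2366, Σt^2 = 270, Σt·t = 270, Σt = 32, Σ1 = 4.
And Σt^2·y = -19128, Σt·y = -2124, Σy = -242.
Inverting the 3×3 Gram matrix, [a, b, c]ᵀ = [-187/181, 321/181, -896/181]ᵀ.

a = -1.033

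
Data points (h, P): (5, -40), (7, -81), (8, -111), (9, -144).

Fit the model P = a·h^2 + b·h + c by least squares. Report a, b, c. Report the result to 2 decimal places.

a = -2.64, b = 10.82, c = -28.09

The normal equations are: 13683·a + 1709·b + 219·c = -23737;  1709·a + 219·b + 29·c = -2951;  219·a + 29·b + 4·c = -376.
Row-reducing yields a = -29/11, b = 119/11, c = -309/11.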